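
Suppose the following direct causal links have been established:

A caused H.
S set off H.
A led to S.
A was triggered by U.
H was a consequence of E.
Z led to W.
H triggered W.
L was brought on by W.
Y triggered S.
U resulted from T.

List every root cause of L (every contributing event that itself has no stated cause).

Tracing upstream from L: L ← W ← H ← A ← U ← T.
A separate upstream branch: L ← W ← H ← S ← Y.
A separate upstream branch: L ← W ← H ← E.
A separate upstream branch: L ← W ← Z.
Each of those chain origins has no stated cause.

E, T, Y, Z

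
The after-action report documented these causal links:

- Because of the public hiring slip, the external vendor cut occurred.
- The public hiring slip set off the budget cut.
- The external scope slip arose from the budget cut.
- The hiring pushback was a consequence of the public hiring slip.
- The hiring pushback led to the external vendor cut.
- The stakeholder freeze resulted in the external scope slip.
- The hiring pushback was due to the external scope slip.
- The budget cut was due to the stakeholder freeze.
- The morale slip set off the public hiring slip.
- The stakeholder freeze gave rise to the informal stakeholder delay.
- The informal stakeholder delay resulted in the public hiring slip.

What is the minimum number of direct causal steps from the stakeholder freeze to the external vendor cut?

3

Shortest chain: the stakeholder freeze → the informal stakeholder delay → the public hiring slip → the external vendor cut.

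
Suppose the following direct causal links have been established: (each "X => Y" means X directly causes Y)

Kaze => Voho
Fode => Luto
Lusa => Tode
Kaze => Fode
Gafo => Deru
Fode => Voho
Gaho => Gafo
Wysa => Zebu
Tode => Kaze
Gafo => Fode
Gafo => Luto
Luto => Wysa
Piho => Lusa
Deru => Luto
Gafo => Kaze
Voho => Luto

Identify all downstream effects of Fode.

Luto, Voho, Wysa, Zebu

Direct effects: Voho, Luto.
2 steps out: Wysa.
3 steps out: Zebu.
Not reachable from it: Piho, Gaho, Lusa, Gafo, Tode, Kaze, Deru.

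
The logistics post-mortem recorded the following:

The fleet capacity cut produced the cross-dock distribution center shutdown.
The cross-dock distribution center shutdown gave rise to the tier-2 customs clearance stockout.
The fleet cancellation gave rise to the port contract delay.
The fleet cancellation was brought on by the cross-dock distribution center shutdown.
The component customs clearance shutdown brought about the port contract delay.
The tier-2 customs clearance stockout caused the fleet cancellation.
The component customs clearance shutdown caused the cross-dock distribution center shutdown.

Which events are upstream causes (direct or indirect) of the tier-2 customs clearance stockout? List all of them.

the component customs clearance shutdown, the cross-dock distribution center shutdown, the fleet capacity cut

Immediate cause of the tier-2 customs clearance stockout: the cross-dock distribution center shutdown.
Further upstream: the component customs clearance shutdown, the fleet capacity cut.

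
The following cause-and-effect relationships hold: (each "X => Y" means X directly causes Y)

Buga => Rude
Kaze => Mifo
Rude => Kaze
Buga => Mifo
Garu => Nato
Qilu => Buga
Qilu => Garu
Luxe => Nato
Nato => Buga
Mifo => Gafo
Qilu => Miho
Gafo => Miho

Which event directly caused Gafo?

Mifo

Upstream contributors include Luxe, Qilu, Garu, Nato, Buga, Rude, Kaze, but only Mifo feeds directly into Gafo.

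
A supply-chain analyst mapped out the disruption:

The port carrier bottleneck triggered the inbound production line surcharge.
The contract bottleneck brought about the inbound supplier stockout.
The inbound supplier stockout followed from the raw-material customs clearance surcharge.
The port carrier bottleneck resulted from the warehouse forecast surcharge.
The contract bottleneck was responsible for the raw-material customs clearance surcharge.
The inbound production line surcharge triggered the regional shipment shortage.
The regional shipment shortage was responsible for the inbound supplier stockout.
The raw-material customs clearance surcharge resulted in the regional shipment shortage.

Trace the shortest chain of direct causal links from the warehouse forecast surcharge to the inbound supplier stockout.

the warehouse forecast surcharge → the port carrier bottleneck → the inbound production line surcharge → the regional shipment shortage → the inbound supplier stockout

the warehouse forecast surcharge → the port carrier bottleneck
the port carrier bottleneck → the inbound production line surcharge
the inbound production line surcharge → the regional shipment shortage
the regional shipment shortage → the inbound supplier stockout
Length: 4 steps.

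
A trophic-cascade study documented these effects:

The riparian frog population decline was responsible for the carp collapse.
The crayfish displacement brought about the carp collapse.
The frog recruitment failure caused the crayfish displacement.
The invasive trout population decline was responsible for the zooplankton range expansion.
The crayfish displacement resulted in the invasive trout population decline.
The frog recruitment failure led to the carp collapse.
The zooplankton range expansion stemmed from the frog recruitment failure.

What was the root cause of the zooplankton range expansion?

Tracing upstream from the zooplankton range expansion: the zooplankton range expansion ← the frog recruitment failure.
The frog recruitment failure has no stated cause, so it is the root.

the frog recruitment failure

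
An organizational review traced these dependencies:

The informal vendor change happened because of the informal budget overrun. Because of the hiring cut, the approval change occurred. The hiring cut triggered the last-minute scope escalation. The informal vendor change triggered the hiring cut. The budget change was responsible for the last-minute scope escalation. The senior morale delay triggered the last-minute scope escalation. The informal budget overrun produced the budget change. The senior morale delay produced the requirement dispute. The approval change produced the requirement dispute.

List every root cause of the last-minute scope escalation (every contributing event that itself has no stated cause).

Tracing upstream from the last-minute scope escalation: the last-minute scope escalation ← the budget change ← the informal budget overrun.
A separate upstream branch: the last-minute scope escalation ← the senior morale delay.
Each of those chain origins has no stated cause.

the informal budget overrun, the senior morale delay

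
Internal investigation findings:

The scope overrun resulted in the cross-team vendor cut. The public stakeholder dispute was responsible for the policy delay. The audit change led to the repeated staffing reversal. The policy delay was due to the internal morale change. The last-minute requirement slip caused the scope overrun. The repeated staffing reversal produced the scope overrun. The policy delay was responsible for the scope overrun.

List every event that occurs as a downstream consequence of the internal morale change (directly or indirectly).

Direct effects: the policy delay.
2 steps out: the scope overrun.
3 steps out: the cross-team vendor cut.
Not reachable from it: the audit change, the public stakeholder dispute, the repeated staffing reversal, the last-minute requirement slip.

the cross-team vendor cut, the policy delay, the scope overrun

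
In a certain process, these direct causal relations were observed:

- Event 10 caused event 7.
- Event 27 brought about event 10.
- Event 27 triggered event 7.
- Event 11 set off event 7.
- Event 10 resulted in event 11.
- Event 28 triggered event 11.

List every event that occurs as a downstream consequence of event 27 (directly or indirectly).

event 10, event 11, event 7

Direct effects: event 10, event 7.
2 steps out: event 11.
Not reachable from it: event 28.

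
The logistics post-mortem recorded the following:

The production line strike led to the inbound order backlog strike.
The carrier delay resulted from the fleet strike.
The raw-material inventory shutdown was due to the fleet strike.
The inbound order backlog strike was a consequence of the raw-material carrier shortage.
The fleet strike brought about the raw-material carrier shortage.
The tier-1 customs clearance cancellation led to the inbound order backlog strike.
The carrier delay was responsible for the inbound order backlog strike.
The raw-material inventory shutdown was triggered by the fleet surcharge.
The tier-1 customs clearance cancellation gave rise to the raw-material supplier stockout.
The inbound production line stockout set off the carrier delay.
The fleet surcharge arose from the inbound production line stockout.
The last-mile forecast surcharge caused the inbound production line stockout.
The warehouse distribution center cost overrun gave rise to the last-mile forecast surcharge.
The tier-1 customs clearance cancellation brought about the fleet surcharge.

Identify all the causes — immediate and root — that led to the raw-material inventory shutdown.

the fleet strike, the fleet surcharge, the inbound production line stockout, the last-mile forecast surcharge, the tier-1 customs clearance cancellation, the warehouse distribution center cost overrun

Immediate causes of the raw-material inventory shutdown: the fleet surcharge, the fleet strike.
Further upstream: the warehouse distribution center cost overrun, the last-mile forecast surcharge, the tier-1 customs clearance cancellation, the inbound production line stockout.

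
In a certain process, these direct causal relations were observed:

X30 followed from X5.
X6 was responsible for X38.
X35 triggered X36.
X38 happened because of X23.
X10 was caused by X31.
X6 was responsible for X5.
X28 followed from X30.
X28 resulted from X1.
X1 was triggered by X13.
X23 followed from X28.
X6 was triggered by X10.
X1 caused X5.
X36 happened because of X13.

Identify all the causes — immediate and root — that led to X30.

X1, X10, X13, X31, X5, X6

Immediate cause of X30: X5.
Further upstream: X31, X13, X10, X1, X6.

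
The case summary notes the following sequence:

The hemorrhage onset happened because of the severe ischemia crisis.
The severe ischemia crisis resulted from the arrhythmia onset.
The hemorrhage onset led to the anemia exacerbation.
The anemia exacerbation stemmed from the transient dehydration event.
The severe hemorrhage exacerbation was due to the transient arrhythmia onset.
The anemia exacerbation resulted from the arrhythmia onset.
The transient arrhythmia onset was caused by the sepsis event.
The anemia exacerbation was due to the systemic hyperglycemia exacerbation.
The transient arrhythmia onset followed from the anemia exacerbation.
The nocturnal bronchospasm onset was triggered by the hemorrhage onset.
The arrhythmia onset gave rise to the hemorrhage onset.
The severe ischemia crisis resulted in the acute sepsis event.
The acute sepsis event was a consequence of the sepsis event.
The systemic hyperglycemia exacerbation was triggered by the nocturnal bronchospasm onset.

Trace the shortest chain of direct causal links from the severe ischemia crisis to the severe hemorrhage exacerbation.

the severe ischemia crisis → the hemorrhage onset → the anemia exacerbation → the transient arrhythmia onset → the severe hemorrhage exacerbation

the severe ischemia crisis → the hemorrhage onset
the hemorrhage onset → the anemia exacerbation
the anemia exacerbation → the transient arrhythmia onset
the transient arrhythmia onset → the severe hemorrhage exacerbation
Length: 4 steps.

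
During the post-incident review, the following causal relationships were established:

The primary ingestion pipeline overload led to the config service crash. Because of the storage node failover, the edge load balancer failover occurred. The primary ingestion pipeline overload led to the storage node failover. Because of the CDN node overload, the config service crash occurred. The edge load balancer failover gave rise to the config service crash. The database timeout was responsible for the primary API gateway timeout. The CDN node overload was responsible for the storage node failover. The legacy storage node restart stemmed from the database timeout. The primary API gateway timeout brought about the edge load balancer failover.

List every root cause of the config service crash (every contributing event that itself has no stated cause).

Tracing upstream from the config service crash: the config service crash ← the edge load balancer failover ← the primary API gateway timeout ← the database timeout.
A separate upstream branch: the config service crash ← the primary ingestion pipeline overload.
A separate upstream branch: the config service crash ← the CDN node overload.
Each of those chain origins has no stated cause.

the CDN node overload, the database timeout, the primary ingestion pipeline overload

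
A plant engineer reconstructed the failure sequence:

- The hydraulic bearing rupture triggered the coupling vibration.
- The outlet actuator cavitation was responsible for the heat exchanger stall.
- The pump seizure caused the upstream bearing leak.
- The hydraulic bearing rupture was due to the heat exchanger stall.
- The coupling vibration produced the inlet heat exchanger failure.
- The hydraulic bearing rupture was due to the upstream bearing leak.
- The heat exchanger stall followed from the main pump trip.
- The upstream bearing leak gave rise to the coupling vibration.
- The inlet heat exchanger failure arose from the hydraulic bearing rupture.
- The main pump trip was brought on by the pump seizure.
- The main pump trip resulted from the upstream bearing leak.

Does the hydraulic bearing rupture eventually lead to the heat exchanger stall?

No

The hydraulic bearing rupture leads to the coupling vibration, the inlet heat exchanger failure; the heat exchanger stall is not among them.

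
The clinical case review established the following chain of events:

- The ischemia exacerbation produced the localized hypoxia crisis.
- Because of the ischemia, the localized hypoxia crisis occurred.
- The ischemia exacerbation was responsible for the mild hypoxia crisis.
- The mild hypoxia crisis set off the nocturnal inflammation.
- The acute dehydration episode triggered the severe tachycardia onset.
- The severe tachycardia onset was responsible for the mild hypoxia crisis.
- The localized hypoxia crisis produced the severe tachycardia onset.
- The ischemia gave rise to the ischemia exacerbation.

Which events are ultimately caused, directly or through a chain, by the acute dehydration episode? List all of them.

Direct effects: the severe tachycardia onset.
2 steps out: the mild hypoxia crisis.
3 steps out: the nocturnal inflammation.
Not reachable from it: the ischemia, the ischemia exacerbation, the localized hypoxia crisis.

the mild hypoxia crisis, the nocturnal inflammation, the severe tachycardia onset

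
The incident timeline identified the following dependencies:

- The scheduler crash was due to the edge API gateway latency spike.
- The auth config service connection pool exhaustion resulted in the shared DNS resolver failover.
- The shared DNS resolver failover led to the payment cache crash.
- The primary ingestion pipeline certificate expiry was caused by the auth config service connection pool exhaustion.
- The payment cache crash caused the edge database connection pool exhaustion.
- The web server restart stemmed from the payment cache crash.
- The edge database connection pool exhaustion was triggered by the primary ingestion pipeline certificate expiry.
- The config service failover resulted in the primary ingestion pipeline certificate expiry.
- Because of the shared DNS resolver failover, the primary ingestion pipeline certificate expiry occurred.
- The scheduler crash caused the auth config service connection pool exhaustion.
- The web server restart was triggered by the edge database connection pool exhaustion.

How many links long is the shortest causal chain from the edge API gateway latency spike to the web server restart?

5

Shortest chain: the edge API gateway latency spike → the scheduler crash → the auth config service connection pool exhaustion → the shared DNS resolver failover → the payment cache crash → the web server restart.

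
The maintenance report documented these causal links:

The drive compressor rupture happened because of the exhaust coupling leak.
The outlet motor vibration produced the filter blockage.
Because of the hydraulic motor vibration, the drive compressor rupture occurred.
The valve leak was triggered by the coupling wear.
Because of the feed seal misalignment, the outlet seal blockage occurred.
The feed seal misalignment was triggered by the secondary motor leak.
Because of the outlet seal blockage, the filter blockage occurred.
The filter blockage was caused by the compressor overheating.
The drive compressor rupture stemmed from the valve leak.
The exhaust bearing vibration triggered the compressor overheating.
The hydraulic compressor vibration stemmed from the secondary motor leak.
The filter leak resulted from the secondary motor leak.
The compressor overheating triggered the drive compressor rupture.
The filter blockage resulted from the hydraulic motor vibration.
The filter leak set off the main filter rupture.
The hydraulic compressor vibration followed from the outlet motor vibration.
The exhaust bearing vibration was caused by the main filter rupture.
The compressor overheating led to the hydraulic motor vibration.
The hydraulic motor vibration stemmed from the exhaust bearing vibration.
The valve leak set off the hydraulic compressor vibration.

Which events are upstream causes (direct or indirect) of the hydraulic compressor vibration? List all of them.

Immediate causes of the hydraulic compressor vibration: the secondary motor leak, the valve leak, the outlet motor vibration.
Further upstream: the coupling wear.

the coupling wear, the outlet motor vibration, the secondary motor leak, the valve leak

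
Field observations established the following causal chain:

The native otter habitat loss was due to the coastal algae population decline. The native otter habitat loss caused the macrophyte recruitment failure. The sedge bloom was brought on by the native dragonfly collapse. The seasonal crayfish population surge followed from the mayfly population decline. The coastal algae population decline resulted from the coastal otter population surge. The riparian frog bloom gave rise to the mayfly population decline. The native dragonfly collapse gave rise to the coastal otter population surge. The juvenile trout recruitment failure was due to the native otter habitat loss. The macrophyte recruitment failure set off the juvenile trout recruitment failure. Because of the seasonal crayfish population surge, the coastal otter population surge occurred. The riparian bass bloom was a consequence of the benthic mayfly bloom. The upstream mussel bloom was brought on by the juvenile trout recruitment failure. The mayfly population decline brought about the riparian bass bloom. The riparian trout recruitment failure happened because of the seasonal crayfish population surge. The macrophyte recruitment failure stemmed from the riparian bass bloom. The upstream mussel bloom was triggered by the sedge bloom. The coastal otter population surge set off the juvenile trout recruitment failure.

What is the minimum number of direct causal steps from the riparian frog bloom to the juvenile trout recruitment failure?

4

Shortest chain: the riparian frog bloom → the mayfly population decline → the seasonal crayfish population surge → the coastal otter population surge → the juvenile trout recruitment failure.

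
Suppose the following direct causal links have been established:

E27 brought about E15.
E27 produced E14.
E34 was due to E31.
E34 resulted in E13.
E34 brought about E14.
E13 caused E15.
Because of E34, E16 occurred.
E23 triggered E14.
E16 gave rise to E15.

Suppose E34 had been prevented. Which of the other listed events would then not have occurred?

E13, E16

Downstream of E34: E16, E13, E14, E15.
Of those, still caused via another path: E14, E15.
The remainder have no surviving cause.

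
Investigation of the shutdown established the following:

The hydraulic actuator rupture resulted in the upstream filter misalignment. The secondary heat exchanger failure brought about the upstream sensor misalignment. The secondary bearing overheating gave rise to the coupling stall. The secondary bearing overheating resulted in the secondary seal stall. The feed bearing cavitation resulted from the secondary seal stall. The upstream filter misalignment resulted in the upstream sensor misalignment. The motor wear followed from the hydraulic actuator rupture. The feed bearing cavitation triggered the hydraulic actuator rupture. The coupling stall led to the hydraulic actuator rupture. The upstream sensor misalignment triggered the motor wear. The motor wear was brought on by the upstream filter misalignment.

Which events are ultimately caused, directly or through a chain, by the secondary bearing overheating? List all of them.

Direct effects: the secondary seal stall, the coupling stall.
2 steps out: the feed bearing cavitation, the hydraulic actuator rupture.
3 steps out: the upstream filter misalignment, the motor wear.
4 steps out: the upstream sensor misalignment.
Not reachable from it: the secondary heat exchanger failure.

the coupling stall, the feed bearing cavitation, the hydraulic actuator rupture, the motor wear, the secondary seal stall, the upstream filter misalignment, the upstream sensor misalignment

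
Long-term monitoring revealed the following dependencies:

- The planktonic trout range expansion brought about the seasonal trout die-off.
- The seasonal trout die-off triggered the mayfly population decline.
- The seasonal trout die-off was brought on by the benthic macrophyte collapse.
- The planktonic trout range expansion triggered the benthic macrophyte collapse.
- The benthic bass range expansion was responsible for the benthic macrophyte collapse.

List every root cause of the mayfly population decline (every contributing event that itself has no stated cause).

the benthic bass range expansion, the planktonic trout range expansion

Tracing upstream from the mayfly population decline: the mayfly population decline ← the seasonal trout die-off ← the benthic macrophyte collapse ← the benthic bass range expansion.
A separate upstream branch: the mayfly population decline ← the seasonal trout die-off ← the planktonic trout range expansion.
Each of those chain origins has no stated cause.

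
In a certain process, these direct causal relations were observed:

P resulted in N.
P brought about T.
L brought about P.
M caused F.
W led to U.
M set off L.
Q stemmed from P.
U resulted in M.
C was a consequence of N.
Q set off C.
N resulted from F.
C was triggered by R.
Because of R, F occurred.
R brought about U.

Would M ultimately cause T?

Yes

There is a causal chain: M → L → P → T.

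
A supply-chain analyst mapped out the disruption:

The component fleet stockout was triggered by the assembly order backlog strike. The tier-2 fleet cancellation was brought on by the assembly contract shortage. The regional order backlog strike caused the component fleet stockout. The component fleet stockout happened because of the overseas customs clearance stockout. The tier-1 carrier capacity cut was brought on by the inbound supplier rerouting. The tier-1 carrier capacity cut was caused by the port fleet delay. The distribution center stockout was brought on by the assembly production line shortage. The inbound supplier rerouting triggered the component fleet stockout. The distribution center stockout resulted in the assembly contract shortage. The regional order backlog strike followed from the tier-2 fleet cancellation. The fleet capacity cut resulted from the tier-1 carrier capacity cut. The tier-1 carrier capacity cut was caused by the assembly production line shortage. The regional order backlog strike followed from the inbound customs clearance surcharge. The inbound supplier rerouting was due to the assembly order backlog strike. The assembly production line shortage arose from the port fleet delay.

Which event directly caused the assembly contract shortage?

the distribution center stockout

Upstream contributors include the port fleet delay, the assembly production line shortage, but only the distribution center stockout feeds directly into the assembly contract shortage.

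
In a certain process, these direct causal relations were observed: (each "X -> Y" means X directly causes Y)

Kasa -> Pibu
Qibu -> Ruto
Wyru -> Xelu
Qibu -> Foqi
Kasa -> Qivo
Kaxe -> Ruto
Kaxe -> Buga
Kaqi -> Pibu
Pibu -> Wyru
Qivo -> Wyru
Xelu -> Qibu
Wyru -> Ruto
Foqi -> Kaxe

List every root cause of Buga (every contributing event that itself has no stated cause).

Tracing upstream from Buga: Buga ← Kaxe ← Foqi ← Qibu ← Xelu ← Wyru ← Pibu ← Kasa.
A separate upstream branch: Buga ← Kaxe ← Foqi ← Qibu ← Xelu ← Wyru ← Pibu ← Kaqi.
Each of those chain origins has no stated cause.

Kaqi, Kasa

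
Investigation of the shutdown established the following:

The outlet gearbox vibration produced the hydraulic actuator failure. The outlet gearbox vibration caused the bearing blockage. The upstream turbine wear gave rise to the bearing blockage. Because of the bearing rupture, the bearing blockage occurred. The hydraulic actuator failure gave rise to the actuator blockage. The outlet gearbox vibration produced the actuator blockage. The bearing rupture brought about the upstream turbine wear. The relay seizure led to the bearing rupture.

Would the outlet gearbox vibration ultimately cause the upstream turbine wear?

No

The outlet gearbox vibration leads to the bearing blockage, the hydraulic actuator failure, the actuator blockage; the upstream turbine wear is not among them.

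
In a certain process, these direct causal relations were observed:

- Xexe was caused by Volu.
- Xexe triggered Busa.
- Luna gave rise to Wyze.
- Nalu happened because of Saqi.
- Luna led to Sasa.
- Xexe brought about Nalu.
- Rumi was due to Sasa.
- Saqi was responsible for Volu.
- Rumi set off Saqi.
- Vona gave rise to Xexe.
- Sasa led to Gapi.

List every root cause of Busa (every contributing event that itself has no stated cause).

Tracing upstream from Busa: Busa ← Xexe ← Volu ← Saqi ← Rumi ← Sasa ← Luna.
A separate upstream branch: Busa ← Xexe ← Vona.
Each of those chain origins has no stated cause.

Luna, Vona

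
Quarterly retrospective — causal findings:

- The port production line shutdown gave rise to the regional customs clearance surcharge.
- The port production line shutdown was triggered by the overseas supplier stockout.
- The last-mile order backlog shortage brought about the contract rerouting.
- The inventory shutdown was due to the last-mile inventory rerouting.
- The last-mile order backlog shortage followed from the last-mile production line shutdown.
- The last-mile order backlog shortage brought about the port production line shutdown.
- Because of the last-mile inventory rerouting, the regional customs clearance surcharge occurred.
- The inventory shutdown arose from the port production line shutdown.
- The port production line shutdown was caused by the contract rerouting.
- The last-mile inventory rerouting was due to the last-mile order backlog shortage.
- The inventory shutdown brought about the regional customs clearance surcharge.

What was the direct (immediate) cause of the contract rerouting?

the last-mile order backlog shortage

Upstream contributors include the last-mile production line shutdown, but only the last-mile order backlog shortage feeds directly into the contract rerouting.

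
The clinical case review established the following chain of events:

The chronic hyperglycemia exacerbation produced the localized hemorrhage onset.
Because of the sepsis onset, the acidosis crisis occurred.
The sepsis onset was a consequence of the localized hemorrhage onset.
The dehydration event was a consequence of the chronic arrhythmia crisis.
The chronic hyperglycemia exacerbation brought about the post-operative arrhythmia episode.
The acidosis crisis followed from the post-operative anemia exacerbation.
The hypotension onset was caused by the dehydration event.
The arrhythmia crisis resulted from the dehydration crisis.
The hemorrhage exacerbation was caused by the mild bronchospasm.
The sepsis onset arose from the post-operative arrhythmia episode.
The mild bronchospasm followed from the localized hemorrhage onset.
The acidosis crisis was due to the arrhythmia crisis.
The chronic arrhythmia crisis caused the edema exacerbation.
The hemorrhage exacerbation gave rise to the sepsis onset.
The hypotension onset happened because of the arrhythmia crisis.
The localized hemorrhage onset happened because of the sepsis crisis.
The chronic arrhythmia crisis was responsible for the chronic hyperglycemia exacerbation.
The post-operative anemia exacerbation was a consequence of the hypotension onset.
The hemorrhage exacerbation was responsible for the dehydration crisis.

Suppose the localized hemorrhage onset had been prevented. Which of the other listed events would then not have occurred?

the arrhythmia crisis, the dehydration crisis, the hemorrhage exacerbation, the mild bronchospasm

Downstream of the localized hemorrhage onset: the mild bronchospasm, the hemorrhage exacerbation, the sepsis onset, the dehydration crisis, the arrhythmia crisis, the hypotension onset, the post-operative anemia exacerbation, the acidosis crisis.
Of those, still caused via another path: the sepsis onset, the hypotension onset, the post-operative anemia exacerbation, the acidosis crisis.
The remainder have no surviving cause.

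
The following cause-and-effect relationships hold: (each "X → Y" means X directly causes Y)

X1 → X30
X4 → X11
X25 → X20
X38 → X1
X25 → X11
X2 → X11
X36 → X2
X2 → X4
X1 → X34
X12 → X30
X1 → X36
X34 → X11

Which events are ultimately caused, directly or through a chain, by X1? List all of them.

X11, X2, X30, X34, X36, X4

Direct effects: X36, X34, X30.
2 steps out: X2, X11.
3 steps out: X4.
Not reachable from it: X25, X20, X38, X12.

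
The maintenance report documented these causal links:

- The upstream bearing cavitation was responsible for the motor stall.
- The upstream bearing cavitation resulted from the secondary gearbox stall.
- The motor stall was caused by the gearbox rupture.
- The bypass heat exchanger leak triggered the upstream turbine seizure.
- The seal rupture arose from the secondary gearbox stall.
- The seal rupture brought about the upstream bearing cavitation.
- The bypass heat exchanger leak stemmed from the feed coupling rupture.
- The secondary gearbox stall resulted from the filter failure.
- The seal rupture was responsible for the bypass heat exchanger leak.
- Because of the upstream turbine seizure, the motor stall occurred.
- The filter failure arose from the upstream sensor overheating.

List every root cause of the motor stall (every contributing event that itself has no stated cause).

the feed coupling rupture, the gearbox rupture, the upstream sensor overheating

Tracing upstream from the motor stall: the motor stall ← the upstream bearing cavitation ← the secondary gearbox stall ← the filter failure ← the upstream sensor overheating.
A separate upstream branch: the motor stall ← the upstream turbine seizure ← the bypass heat exchanger leak ← the feed coupling rupture.
A separate upstream branch: the motor stall ← the gearbox rupture.
Each of those chain origins has no stated cause.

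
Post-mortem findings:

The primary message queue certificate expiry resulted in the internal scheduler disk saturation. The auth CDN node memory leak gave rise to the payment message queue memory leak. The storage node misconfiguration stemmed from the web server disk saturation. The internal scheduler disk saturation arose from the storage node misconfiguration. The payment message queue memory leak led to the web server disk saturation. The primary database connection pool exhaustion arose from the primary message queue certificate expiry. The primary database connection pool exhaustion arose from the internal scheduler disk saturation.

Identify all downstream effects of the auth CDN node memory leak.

Direct effects: the payment message queue memory leak.
2 steps out: the web server disk saturation.
3 steps out: the storage node misconfiguration.
4 steps out: the internal scheduler disk saturation.
5 steps out: the primary database connection pool exhaustion.
Not reachable from it: the primary message queue certificate expiry.

the internal scheduler disk saturation, the payment message queue memory leak, the primary database connection pool exhaustion, the storage node misconfiguration, the web server disk saturation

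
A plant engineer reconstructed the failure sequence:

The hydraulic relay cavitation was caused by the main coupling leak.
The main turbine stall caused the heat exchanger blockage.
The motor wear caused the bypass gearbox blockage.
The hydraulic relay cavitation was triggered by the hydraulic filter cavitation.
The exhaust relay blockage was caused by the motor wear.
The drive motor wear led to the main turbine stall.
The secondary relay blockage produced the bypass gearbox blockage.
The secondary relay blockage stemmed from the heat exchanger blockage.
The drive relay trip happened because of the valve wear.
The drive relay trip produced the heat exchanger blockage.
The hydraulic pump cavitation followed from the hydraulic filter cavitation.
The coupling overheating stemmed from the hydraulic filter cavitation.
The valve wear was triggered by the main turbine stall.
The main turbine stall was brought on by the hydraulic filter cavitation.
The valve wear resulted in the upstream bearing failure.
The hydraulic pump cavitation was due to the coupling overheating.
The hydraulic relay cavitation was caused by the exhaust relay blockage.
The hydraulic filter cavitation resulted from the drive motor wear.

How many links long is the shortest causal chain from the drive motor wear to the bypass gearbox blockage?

4

Shortest chain: the drive motor wear → the main turbine stall → the heat exchanger blockage → the secondary relay blockage → the bypass gearbox blockage.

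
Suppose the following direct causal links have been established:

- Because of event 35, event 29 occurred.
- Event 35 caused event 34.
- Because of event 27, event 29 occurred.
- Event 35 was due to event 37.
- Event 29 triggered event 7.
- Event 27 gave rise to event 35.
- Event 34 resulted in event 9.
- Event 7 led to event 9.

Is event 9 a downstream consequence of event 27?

There is a causal chain: event 27 → event 35 → event 34 → event 9.

Yes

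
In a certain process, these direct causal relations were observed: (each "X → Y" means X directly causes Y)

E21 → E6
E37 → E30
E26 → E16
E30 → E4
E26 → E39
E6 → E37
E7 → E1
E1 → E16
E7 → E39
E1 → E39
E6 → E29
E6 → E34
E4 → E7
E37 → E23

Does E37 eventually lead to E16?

There is a causal chain: E37 → E30 → E4 → E7 → E1 → E16.

Yes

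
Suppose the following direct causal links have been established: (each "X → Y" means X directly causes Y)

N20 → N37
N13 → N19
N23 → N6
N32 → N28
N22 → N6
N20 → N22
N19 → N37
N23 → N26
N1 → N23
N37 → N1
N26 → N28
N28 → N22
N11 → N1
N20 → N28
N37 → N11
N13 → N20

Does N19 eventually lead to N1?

Yes

There is a causal chain: N19 → N37 → N1.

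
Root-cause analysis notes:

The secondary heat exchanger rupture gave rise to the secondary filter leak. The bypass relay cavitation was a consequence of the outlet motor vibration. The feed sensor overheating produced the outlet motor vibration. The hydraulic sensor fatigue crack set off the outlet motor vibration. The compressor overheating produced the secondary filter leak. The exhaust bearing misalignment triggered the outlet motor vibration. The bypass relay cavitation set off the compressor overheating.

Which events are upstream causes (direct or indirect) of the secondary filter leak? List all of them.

the bypass relay cavitation, the compressor overheating, the exhaust bearing misalignment, the feed sensor overheating, the hydraulic sensor fatigue crack, the outlet motor vibration, the secondary heat exchanger rupture

Immediate causes of the secondary filter leak: the compressor overheating, the secondary heat exchanger rupture.
Further upstream: the hydraulic sensor fatigue crack, the feed sensor overheating, the exhaust bearing misalignment, the outlet motor vibration, the bypass relay cavitation.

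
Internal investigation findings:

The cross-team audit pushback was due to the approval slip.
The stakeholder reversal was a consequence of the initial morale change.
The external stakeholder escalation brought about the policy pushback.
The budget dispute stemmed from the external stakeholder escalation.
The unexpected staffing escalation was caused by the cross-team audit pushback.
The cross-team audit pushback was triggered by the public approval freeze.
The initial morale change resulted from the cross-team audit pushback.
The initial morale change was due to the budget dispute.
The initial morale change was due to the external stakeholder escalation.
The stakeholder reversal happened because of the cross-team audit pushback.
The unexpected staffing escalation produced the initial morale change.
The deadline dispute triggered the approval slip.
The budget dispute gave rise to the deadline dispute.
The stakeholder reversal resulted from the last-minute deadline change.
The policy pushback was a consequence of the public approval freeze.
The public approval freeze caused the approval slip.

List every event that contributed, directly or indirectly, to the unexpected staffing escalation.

the approval slip, the budget dispute, the cross-team audit pushback, the deadline dispute, the external stakeholder escalation, the public approval freeze

Immediate cause of the unexpected staffing escalation: the cross-team audit pushback.
Further upstream: the external stakeholder escalation, the budget dispute, the deadline dispute, the public approval freeze, the approval slip.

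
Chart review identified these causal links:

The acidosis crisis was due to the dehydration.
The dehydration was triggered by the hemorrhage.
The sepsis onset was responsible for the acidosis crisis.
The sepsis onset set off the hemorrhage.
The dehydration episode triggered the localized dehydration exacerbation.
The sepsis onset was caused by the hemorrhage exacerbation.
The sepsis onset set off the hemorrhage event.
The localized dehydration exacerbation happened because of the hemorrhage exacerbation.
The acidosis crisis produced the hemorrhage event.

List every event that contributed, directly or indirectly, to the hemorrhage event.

the acidosis crisis, the dehydration, the hemorrhage, the hemorrhage exacerbation, the sepsis onset

Immediate causes of the hemorrhage event: the sepsis onset, the acidosis crisis.
Further upstream: the hemorrhage exacerbation, the hemorrhage, the dehydration.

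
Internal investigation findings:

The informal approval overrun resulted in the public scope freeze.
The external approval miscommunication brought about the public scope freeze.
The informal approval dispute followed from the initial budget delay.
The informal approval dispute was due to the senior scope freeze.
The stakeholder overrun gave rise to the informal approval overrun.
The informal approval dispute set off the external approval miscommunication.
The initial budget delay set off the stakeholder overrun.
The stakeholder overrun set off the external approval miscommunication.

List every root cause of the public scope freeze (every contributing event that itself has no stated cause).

Tracing upstream from the public scope freeze: the public scope freeze ← the informal approval overrun ← the stakeholder overrun ← the initial budget delay.
A separate upstream branch: the public scope freeze ← the external approval miscommunication ← the informal approval dispute ← the senior scope freeze.
Each of those chain origins has no stated cause.

the initial budget delay, the senior scope freeze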